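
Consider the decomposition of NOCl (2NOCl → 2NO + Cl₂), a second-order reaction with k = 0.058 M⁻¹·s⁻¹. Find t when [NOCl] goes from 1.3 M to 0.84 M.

7.263 s

Step 1: For second-order: t = (1/[NOCl] - 1/[NOCl]₀)/k
Step 2: t = (1/0.84 - 1/1.3)/0.058
Step 3: t = (1.19 - 0.7692)/0.058
Step 4: t = 0.4212/0.058 = 7.263 s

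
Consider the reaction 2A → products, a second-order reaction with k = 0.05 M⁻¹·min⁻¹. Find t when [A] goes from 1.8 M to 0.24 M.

72.22 min

Step 1: For second-order: t = (1/[A] - 1/[A]₀)/k
Step 2: t = (1/0.24 - 1/1.8)/0.05
Step 3: t = (4.167 - 0.5556)/0.05
Step 4: t = 3.611/0.05 = 72.22 min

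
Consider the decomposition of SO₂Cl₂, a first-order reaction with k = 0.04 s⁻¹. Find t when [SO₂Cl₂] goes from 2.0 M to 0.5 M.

34.66 s

Step 1: For first-order: t = ln([SO₂Cl₂]₀/[SO₂Cl₂])/k
Step 2: t = ln(2.0/0.5)/0.04
Step 3: t = ln(4)/0.04
Step 4: t = 1.386/0.04 = 34.66 s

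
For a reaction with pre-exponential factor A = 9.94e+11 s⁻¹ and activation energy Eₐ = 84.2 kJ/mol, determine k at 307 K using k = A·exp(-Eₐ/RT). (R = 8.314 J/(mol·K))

4.68e-03 s⁻¹

Step 1: Use the Arrhenius equation: k = A × exp(-Eₐ/RT)
Step 2: Convert Eₐ to J/mol: 84.2 kJ/mol = 84200 J/mol
Step 3: Calculate the exponent: -Eₐ/(RT) = -84200/(8.314 × 307) = -32.98859
Step 4: k = 9.94e+11 × exp(-32.98859)
Step 5: k = 9.94e+11 × 4.71235e-15 = 4.6841e-03 s⁻¹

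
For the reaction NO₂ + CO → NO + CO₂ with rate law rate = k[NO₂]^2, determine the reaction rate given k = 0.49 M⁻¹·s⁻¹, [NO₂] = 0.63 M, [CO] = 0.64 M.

0.1945 M/s

Step 1: The rate law is rate = k[NO₂]^2
Step 2: Note that the rate does not depend on [CO] (zero order in CO).
Step 3: rate = 0.49 × (0.63)^2 = 0.194481 M/s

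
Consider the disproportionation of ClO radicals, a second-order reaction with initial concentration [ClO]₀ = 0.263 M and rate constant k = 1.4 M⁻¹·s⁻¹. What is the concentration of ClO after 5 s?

0.09257 M

Step 1: For a second-order reaction: 1/[ClO] = 1/[ClO]₀ + kt
Step 2: 1/[ClO] = 1/0.263 + 1.4 × 5
Step 3: 1/[ClO] = 3.802 + 7 = 10.8
Step 4: [ClO] = 1/10.8 = 0.09257 M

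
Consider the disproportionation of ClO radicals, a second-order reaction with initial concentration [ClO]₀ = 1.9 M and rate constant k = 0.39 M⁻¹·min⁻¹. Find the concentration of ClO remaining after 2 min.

0.7655 M

Step 1: For a second-order reaction: 1/[ClO] = 1/[ClO]₀ + kt
Step 2: 1/[ClO] = 1/1.9 + 0.39 × 2
Step 3: 1/[ClO] = 0.5263 + 0.78 = 1.306
Step 4: [ClO] = 1/1.306 = 0.7655 M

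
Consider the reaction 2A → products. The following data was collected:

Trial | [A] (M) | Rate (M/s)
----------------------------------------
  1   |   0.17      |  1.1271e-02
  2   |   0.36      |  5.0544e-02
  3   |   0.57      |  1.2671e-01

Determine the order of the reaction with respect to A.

second order (2)

Step 1: Compare trials to find order n where rate₂/rate₁ = ([A]₂/[A]₁)^n
Step 2: rate₂/rate₁ = 5.0544e-02/1.1271e-02 = 4.484
Step 3: [A]₂/[A]₁ = 0.36/0.17 = 2.118
Step 4: n = ln(4.484)/ln(2.118) = 2.00 ≈ 2
Step 5: The reaction is second order in A.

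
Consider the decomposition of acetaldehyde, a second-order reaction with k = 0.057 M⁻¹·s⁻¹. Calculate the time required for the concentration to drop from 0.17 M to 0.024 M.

627.8 s

Step 1: For second-order: t = (1/[CH₃CHO] - 1/[CH₃CHO]₀)/k
Step 2: t = (1/0.024 - 1/0.17)/0.057
Step 3: t = (41.67 - 5.882)/0.057
Step 4: t = 35.78/0.057 = 627.8 s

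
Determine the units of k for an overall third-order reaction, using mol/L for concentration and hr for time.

(mol/L)⁻²·hr⁻¹

Step 1: For overall order n, rate = k × (concentration)^n.
Step 2: Rate has units mol/L·hr⁻¹; concentration term has units (mol/L)^3.
Step 3: k = rate / (concentration)^n, so units of k = (mol/L)^(1-3)·hr⁻¹ = (mol/L)⁻²·hr⁻¹.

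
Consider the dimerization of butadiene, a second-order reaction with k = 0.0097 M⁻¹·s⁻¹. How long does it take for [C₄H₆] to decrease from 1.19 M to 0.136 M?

671.4 s

Step 1: For second-order: t = (1/[C₄H₆] - 1/[C₄H₆]₀)/k
Step 2: t = (1/0.136 - 1/1.19)/0.0097
Step 3: t = (7.353 - 0.8403)/0.0097
Step 4: t = 6.513/0.0097 = 671.4 s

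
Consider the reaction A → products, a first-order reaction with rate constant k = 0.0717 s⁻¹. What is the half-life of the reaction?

9.667 s

Step 1: For a first-order reaction, t₁/₂ = ln(2)/k
Step 2: t₁/₂ = ln(2)/0.0717
Step 3: t₁/₂ = 0.6931/0.0717 = 9.667 s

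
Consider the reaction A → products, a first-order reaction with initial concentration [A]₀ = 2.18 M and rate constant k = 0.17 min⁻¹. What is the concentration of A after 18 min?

0.1022 M

Step 1: For a first-order reaction: [A] = [A]₀ × e^(-kt)
Step 2: [A] = 2.18 × e^(-0.17 × 18)
Step 3: [A] = 2.18 × e^(-3.06)
Step 4: [A] = 2.18 × 0.0468877 = 0.1022 M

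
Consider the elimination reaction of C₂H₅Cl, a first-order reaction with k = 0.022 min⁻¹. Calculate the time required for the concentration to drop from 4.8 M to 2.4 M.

31.51 min

Step 1: For first-order: t = ln([C₂H₅Cl]₀/[C₂H₅Cl])/k
Step 2: t = ln(4.8/2.4)/0.022
Step 3: t = ln(2)/0.022
Step 4: t = 0.6931/0.022 = 31.51 min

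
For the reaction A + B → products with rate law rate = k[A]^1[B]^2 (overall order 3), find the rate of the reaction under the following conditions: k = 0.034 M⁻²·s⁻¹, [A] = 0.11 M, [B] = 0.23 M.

0.0001978 M/s

Step 1: The rate law is rate = k[A]^1[B]^2, overall order = 1+2 = 3
Step 2: Substitute values: rate = 0.034 × (0.11)^1 × (0.23)^2
Step 3: rate = 0.034 × 0.11 × 0.0529 = 0.000197846 M/s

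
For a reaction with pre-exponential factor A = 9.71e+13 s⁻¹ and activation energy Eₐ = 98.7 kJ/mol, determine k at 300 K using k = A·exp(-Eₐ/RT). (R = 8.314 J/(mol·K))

6.33e-04 s⁻¹

Step 1: Use the Arrhenius equation: k = A × exp(-Eₐ/RT)
Step 2: Convert Eₐ to J/mol: 98.7 kJ/mol = 98700 J/mol
Step 3: Calculate the exponent: -Eₐ/(RT) = -98700/(8.314 × 300) = -39.57181
Step 4: k = 9.71e+13 × exp(-39.57181)
Step 5: k = 9.71e+13 × 6.51900e-18 = 6.3299e-04 s⁻¹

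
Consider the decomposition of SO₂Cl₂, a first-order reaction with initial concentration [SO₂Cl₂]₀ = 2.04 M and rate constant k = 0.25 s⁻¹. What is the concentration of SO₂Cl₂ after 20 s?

0.01375 M

Step 1: For a first-order reaction: [SO₂Cl₂] = [SO₂Cl₂]₀ × e^(-kt)
Step 2: [SO₂Cl₂] = 2.04 × e^(-0.25 × 20)
Step 3: [SO₂Cl₂] = 2.04 × e^(-5)
Step 4: [SO₂Cl₂] = 2.04 × 0.00673795 = 0.01375 M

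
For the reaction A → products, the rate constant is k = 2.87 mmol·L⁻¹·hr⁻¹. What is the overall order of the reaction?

zeroth order (0)

Step 1: The units of k for an nth-order reaction are (concentration)^(1-n)·(time)⁻¹.
Step 2: Here k has units mmol·L⁻¹·hr⁻¹, so the concentration exponent is 1.
Step 3: 1 - n = 1 ⇒ n = 0. The reaction is zeroth order.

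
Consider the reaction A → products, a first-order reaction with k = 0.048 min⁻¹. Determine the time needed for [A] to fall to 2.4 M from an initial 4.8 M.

14.44 min

Step 1: For first-order: t = ln([A]₀/[A])/k
Step 2: t = ln(4.8/2.4)/0.048
Step 3: t = ln(2)/0.048
Step 4: t = 0.6931/0.048 = 14.44 min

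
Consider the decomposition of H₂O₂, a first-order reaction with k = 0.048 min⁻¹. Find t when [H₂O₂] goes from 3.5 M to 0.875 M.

28.88 min

Step 1: For first-order: t = ln([H₂O₂]₀/[H₂O₂])/k
Step 2: t = ln(3.5/0.875)/0.048
Step 3: t = ln(4)/0.048
Step 4: t = 1.386/0.048 = 28.88 min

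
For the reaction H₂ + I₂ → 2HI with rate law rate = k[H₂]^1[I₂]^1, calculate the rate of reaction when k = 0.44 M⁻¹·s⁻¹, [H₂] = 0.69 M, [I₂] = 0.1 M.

0.03036 M/s

Step 1: The rate law is rate = k[H₂]^1[I₂]^1
Step 2: Substitute: rate = 0.44 × (0.69)^1 × (0.1)^1
Step 3: rate = 0.44 × 0.69 × 0.1 = 0.03036 M/s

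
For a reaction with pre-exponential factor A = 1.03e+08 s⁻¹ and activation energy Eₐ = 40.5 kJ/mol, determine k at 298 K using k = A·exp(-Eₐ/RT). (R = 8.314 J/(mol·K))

8.20e+00 s⁻¹

Step 1: Use the Arrhenius equation: k = A × exp(-Eₐ/RT)
Step 2: Convert Eₐ to J/mol: 40.5 kJ/mol = 40500 J/mol
Step 3: Calculate the exponent: -Eₐ/(RT) = -40500/(8.314 × 298) = -16.34665
Step 4: k = 1.03e+08 × exp(-16.34665)
Step 5: k = 1.03e+08 × 7.95683e-08 = 8.1955e+00 s⁻¹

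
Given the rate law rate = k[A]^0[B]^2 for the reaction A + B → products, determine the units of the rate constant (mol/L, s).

(mol/L)⁻¹·s⁻¹

Step 1: Overall order = 0 + 2 = 2.
Step 2: rate has units mol/L·s⁻¹; [A]^0[B]^2 has units (mol/L)^2.
Step 3: k = rate/([A]^0[B]^2), so units of k = (mol/L)^(1-2)·s⁻¹ = (mol/L)⁻¹·s⁻¹.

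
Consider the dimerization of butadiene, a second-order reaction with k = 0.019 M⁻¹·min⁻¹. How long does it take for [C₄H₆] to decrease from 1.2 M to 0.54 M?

53.61 min

Step 1: For second-order: t = (1/[C₄H₆] - 1/[C₄H₆]₀)/k
Step 2: t = (1/0.54 - 1/1.2)/0.019
Step 3: t = (1.852 - 0.8333)/0.019
Step 4: t = 1.019/0.019 = 53.61 min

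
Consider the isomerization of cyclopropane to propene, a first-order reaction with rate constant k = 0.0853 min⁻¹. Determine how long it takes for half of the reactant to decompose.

8.126 min

Step 1: For a first-order reaction, t₁/₂ = ln(2)/k
Step 2: t₁/₂ = ln(2)/0.0853
Step 3: t₁/₂ = 0.6931/0.0853 = 8.126 min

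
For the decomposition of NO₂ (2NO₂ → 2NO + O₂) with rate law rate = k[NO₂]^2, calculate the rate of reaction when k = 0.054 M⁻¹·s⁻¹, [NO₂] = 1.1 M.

0.06534 M/s

Step 1: Identify the rate law: rate = k[NO₂]^2
Step 2: Substitute values: rate = 0.054 × (1.1)^2
Step 3: Calculate: rate = 0.054 × 1.21 = 0.06534 M/s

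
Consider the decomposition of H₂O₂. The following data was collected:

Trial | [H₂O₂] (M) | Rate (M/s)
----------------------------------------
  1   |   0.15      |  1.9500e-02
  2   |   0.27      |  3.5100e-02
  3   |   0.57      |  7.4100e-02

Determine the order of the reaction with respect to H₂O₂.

first order (1)

Step 1: Compare trials to find order n where rate₂/rate₁ = ([H₂O₂]₂/[H₂O₂]₁)^n
Step 2: rate₂/rate₁ = 3.5100e-02/1.9500e-02 = 1.8
Step 3: [H₂O₂]₂/[H₂O₂]₁ = 0.27/0.15 = 1.8
Step 4: n = ln(1.8)/ln(1.8) = 1.00 ≈ 1
Step 5: The reaction is first order in H₂O₂.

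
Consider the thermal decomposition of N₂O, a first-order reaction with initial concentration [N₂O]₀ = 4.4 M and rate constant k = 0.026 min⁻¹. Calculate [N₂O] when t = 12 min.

3.221 M

Step 1: For a first-order reaction: [N₂O] = [N₂O]₀ × e^(-kt)
Step 2: [N₂O] = 4.4 × e^(-0.026 × 12)
Step 3: [N₂O] = 4.4 × e^(-0.312)
Step 4: [N₂O] = 4.4 × 0.731982 = 3.221 M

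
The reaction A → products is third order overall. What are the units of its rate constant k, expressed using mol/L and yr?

(mol/L)⁻²·yr⁻¹

Step 1: For overall order n, rate = k × (concentration)^n.
Step 2: Rate has units mol/L·yr⁻¹; concentration term has units (mol/L)^3.
Step 3: k = rate / (concentration)^n, so units of k = (mol/L)^(1-3)·yr⁻¹ = (mol/L)⁻²·yr⁻¹.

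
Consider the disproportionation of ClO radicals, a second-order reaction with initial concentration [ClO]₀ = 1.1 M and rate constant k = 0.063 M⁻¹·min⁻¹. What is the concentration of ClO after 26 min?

0.3926 M

Step 1: For a second-order reaction: 1/[ClO] = 1/[ClO]₀ + kt
Step 2: 1/[ClO] = 1/1.1 + 0.063 × 26
Step 3: 1/[ClO] = 0.9091 + 1.638 = 2.547
Step 4: [ClO] = 1/2.547 = 0.3926 M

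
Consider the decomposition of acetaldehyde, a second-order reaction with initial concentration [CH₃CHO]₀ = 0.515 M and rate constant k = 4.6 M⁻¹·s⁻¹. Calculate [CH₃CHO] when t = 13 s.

0.0162 M

Step 1: For a second-order reaction: 1/[CH₃CHO] = 1/[CH₃CHO]₀ + kt
Step 2: 1/[CH₃CHO] = 1/0.515 + 4.6 × 13
Step 3: 1/[CH₃CHO] = 1.942 + 59.8 = 61.74
Step 4: [CH₃CHO] = 1/61.74 = 0.0162 M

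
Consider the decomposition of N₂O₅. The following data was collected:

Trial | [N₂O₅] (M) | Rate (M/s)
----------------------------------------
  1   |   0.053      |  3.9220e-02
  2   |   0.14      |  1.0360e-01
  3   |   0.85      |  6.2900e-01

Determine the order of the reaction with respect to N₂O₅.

first order (1)

Step 1: Compare trials to find order n where rate₂/rate₁ = ([N₂O₅]₂/[N₂O₅]₁)^n
Step 2: rate₂/rate₁ = 1.0360e-01/3.9220e-02 = 2.642
Step 3: [N₂O₅]₂/[N₂O₅]₁ = 0.14/0.053 = 2.642
Step 4: n = ln(2.642)/ln(2.642) = 1.00 ≈ 1
Step 5: The reaction is first order in N₂O₅.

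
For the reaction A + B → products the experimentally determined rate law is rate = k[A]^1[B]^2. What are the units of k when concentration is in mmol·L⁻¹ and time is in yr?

(mmol·L⁻¹)⁻²·yr⁻¹

Step 1: Overall order = 1 + 2 = 3.
Step 2: rate has units mmol·L⁻¹·yr⁻¹; [A]^1[B]^2 has units (mmol·L⁻¹)^3.
Step 3: k = rate/([A]^1[B]^2), so units of k = (mmol·L⁻¹)^(1-3)·yr⁻¹ = (mmol·L⁻¹)⁻²·yr⁻¹.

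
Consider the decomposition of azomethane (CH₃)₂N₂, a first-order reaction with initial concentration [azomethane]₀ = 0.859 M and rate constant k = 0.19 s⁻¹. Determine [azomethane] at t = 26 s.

0.006146 M

Step 1: For a first-order reaction: [azomethane] = [azomethane]₀ × e^(-kt)
Step 2: [azomethane] = 0.859 × e^(-0.19 × 26)
Step 3: [azomethane] = 0.859 × e^(-4.94)
Step 4: [azomethane] = 0.859 × 0.0071546 = 0.006146 M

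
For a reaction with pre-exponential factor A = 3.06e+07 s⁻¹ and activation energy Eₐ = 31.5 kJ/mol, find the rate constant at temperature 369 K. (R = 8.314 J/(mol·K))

1.06e+03 s⁻¹

Step 1: Use the Arrhenius equation: k = A × exp(-Eₐ/RT)
Step 2: Convert Eₐ to J/mol: 31.5 kJ/mol = 31500 J/mol
Step 3: Calculate the exponent: -Eₐ/(RT) = -31500/(8.314 × 369) = -10.26772
Step 4: k = 3.06e+07 × exp(-10.26772)
Step 5: k = 3.06e+07 × 3.47365e-05 = 1.0629e+03 s⁻¹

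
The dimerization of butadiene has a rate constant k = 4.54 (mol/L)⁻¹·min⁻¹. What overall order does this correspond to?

second order (2)

Step 1: The units of k for an nth-order reaction are (concentration)^(1-n)·(time)⁻¹.
Step 2: Here k has units (mol/L)⁻¹·min⁻¹, so the concentration exponent is -1.
Step 3: 1 - n = -1 ⇒ n = 2. The reaction is second order.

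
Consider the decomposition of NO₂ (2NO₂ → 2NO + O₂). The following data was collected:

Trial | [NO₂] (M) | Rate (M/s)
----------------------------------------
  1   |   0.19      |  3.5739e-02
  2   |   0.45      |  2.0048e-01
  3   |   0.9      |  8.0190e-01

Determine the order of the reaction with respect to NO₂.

second order (2)

Step 1: Compare trials to find order n where rate₂/rate₁ = ([NO₂]₂/[NO₂]₁)^n
Step 2: rate₂/rate₁ = 2.0048e-01/3.5739e-02 = 5.609
Step 3: [NO₂]₂/[NO₂]₁ = 0.45/0.19 = 2.368
Step 4: n = ln(5.609)/ln(2.368) = 2.00 ≈ 2
Step 5: The reaction is second order in NO₂.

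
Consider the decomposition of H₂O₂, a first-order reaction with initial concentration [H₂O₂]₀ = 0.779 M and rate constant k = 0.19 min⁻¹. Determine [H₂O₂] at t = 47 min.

0.0001031 M

Step 1: For a first-order reaction: [H₂O₂] = [H₂O₂]₀ × e^(-kt)
Step 2: [H₂O₂] = 0.779 × e^(-0.19 × 47)
Step 3: [H₂O₂] = 0.779 × e^(-8.93)
Step 4: [H₂O₂] = 0.779 × 0.000132358 = 0.0001031 M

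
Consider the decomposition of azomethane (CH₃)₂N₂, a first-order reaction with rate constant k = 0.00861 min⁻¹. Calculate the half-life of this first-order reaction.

80.5 min

Step 1: For a first-order reaction, t₁/₂ = ln(2)/k
Step 2: t₁/₂ = ln(2)/0.00861
Step 3: t₁/₂ = 0.6931/0.00861 = 80.5 min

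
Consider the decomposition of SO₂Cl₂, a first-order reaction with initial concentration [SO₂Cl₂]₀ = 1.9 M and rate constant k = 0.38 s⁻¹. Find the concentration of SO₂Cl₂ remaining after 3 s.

0.6077 M

Step 1: For a first-order reaction: [SO₂Cl₂] = [SO₂Cl₂]₀ × e^(-kt)
Step 2: [SO₂Cl₂] = 1.9 × e^(-0.38 × 3)
Step 3: [SO₂Cl₂] = 1.9 × e^(-1.14)
Step 4: [SO₂Cl₂] = 1.9 × 0.319819 = 0.6077 M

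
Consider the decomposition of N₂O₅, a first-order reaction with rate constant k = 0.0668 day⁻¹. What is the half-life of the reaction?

10.38 day

Step 1: For a first-order reaction, t₁/₂ = ln(2)/k
Step 2: t₁/₂ = ln(2)/0.0668
Step 3: t₁/₂ = 0.6931/0.0668 = 10.38 day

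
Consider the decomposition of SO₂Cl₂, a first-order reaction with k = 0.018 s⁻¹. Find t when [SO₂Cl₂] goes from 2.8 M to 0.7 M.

77.02 s

Step 1: For first-order: t = ln([SO₂Cl₂]₀/[SO₂Cl₂])/k
Step 2: t = ln(2.8/0.7)/0.018
Step 3: t = ln(4)/0.018
Step 4: t = 1.386/0.018 = 77.02 s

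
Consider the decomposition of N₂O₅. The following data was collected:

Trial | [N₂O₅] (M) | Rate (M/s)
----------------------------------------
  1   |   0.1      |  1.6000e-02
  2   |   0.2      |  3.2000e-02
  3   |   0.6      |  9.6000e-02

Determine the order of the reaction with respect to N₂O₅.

first order (1)

Step 1: Compare trials to find order n where rate₂/rate₁ = ([N₂O₅]₂/[N₂O₅]₁)^n
Step 2: rate₂/rate₁ = 3.2000e-02/1.6000e-02 = 2
Step 3: [N₂O₅]₂/[N₂O₅]₁ = 0.2/0.1 = 2
Step 4: n = ln(2)/ln(2) = 1.00 ≈ 1
Step 5: The reaction is first order in N₂O₅.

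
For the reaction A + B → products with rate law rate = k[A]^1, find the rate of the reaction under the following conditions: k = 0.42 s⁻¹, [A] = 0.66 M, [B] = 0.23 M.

0.2772 M/s

Step 1: The rate law is rate = k[A]^1
Step 2: Note that the rate does not depend on [B] (zero order in B).
Step 3: rate = 0.42 × (0.66)^1 = 0.2772 M/s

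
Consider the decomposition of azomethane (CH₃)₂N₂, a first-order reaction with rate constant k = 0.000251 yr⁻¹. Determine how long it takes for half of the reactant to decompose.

2762 yr

Step 1: For a first-order reaction, t₁/₂ = ln(2)/k
Step 2: t₁/₂ = ln(2)/0.000251
Step 3: t₁/₂ = 0.6931/0.000251 = 2762 yr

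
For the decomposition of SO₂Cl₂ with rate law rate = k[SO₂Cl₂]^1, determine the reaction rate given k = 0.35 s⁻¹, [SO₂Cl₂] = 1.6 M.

0.56 M/s

Step 1: Identify the rate law: rate = k[SO₂Cl₂]^1
Step 2: Substitute values: rate = 0.35 × (1.6)^1
Step 3: Calculate: rate = 0.35 × 1.6 = 0.56 M/s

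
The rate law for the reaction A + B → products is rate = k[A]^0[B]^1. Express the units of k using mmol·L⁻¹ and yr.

yr⁻¹

Step 1: Overall order = 0 + 1 = 1.
Step 2: rate has units mmol·L⁻¹·yr⁻¹; [A]^0[B]^1 has units (mmol·L⁻¹)^1.
Step 3: k = rate/([A]^0[B]^1), so units of k = (mmol·L⁻¹)^(1-1)·yr⁻¹ = yr⁻¹.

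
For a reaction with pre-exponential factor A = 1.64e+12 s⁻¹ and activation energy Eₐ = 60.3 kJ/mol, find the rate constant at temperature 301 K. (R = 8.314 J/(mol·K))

5.63e+01 s⁻¹

Step 1: Use the Arrhenius equation: k = A × exp(-Eₐ/RT)
Step 2: Convert Eₐ to J/mol: 60.3 kJ/mol = 60300 J/mol
Step 3: Calculate the exponent: -Eₐ/(RT) = -60300/(8.314 × 301) = -24.09577
Step 4: k = 1.64e+12 × exp(-24.09577)
Step 5: k = 1.64e+12 × 3.43036e-11 = 5.6258e+01 s⁻¹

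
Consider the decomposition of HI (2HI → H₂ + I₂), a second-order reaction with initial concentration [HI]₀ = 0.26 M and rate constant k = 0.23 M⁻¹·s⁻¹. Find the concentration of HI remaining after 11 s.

0.1568 M

Step 1: For a second-order reaction: 1/[HI] = 1/[HI]₀ + kt
Step 2: 1/[HI] = 1/0.26 + 0.23 × 11
Step 3: 1/[HI] = 3.846 + 2.53 = 6.376
Step 4: [HI] = 1/6.376 = 0.1568 M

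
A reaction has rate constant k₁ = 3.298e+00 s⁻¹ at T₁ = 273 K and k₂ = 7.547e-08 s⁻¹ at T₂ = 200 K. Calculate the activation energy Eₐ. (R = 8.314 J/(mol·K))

109.4 kJ/mol

Step 1: Use the two-temperature Arrhenius form: ln(k₂/k₁) = -Eₐ/R × (1/T₂ - 1/T₁)
Step 2: ln(k₂/k₁) = ln(7.547e-08/3.298e+00) = ln(2.28836e-08) = -17.5928
Step 3: 1/T₂ - 1/T₁ = 1/200 - 1/273 = 1.336996e-03 K⁻¹
Step 4: Eₐ = -R × ln(k₂/k₁) / (1/T₂ - 1/T₁) = -8.314 × -17.5928 / 1.336996e-03
Step 5: Eₐ = 1.0940e+05 J/mol = 109.4 kJ/mol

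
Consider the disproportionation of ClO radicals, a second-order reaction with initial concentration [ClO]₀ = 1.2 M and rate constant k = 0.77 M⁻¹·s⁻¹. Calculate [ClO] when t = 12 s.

0.09927 M

Step 1: For a second-order reaction: 1/[ClO] = 1/[ClO]₀ + kt
Step 2: 1/[ClO] = 1/1.2 + 0.77 × 12
Step 3: 1/[ClO] = 0.8333 + 9.24 = 10.07
Step 4: [ClO] = 1/10.07 = 0.09927 M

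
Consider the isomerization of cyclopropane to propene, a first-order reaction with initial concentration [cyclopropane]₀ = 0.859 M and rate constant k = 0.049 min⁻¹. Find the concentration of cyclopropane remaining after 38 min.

0.1335 M

Step 1: For a first-order reaction: [cyclopropane] = [cyclopropane]₀ × e^(-kt)
Step 2: [cyclopropane] = 0.859 × e^(-0.049 × 38)
Step 3: [cyclopropane] = 0.859 × e^(-1.862)
Step 4: [cyclopropane] = 0.859 × 0.155362 = 0.1335 M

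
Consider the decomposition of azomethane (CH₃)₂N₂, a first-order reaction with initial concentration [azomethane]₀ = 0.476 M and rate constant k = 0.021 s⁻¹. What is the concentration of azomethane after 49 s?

0.1701 M

Step 1: For a first-order reaction: [azomethane] = [azomethane]₀ × e^(-kt)
Step 2: [azomethane] = 0.476 × e^(-0.021 × 49)
Step 3: [azomethane] = 0.476 × e^(-1.029)
Step 4: [azomethane] = 0.476 × 0.357364 = 0.1701 M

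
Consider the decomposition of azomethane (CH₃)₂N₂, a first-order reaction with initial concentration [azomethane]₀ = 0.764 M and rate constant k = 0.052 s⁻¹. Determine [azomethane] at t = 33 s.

0.1374 M

Step 1: For a first-order reaction: [azomethane] = [azomethane]₀ × e^(-kt)
Step 2: [azomethane] = 0.764 × e^(-0.052 × 33)
Step 3: [azomethane] = 0.764 × e^(-1.716)
Step 4: [azomethane] = 0.764 × 0.179784 = 0.1374 M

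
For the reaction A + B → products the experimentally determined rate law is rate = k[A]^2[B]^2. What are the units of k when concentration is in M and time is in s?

M⁻³·s⁻¹

Step 1: Overall order = 2 + 2 = 4.
Step 2: rate has units M·s⁻¹; [A]^2[B]^2 has units M^4.
Step 3: k = rate/([A]^2[B]^2), so units of k = M^(1-4)·s⁻¹ = M⁻³·s⁻¹.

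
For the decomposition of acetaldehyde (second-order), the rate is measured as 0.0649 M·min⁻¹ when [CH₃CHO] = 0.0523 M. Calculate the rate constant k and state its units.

23.73 M⁻¹·min⁻¹

Step 1: rate = k[CH₃CHO]^2, so k = rate / [CH₃CHO]^2.
Step 2: k = 0.0649 / (0.0523)^2 = 0.0649 / 0.002735.
Step 3: k = 23.73 M⁻¹·min⁻¹.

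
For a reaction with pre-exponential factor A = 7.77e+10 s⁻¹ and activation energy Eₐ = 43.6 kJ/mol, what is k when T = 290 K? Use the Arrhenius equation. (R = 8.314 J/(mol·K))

1.09e+03 s⁻¹

Step 1: Use the Arrhenius equation: k = A × exp(-Eₐ/RT)
Step 2: Convert Eₐ to J/mol: 43.6 kJ/mol = 43600 J/mol
Step 3: Calculate the exponent: -Eₐ/(RT) = -43600/(8.314 × 290) = -18.08333
Step 4: k = 7.77e+10 × exp(-18.08333)
Step 5: k = 7.77e+10 × 1.40123e-08 = 1.0888e+03 s⁻¹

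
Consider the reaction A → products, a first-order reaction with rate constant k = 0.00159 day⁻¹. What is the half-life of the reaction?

435.9 day

Step 1: For a first-order reaction, t₁/₂ = ln(2)/k
Step 2: t₁/₂ = ln(2)/0.00159
Step 3: t₁/₂ = 0.6931/0.00159 = 435.9 day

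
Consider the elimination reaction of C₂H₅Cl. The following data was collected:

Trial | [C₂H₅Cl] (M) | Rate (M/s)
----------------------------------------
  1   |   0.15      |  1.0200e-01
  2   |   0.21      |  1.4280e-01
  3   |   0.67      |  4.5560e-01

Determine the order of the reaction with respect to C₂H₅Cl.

first order (1)

Step 1: Compare trials to find order n where rate₂/rate₁ = ([C₂H₅Cl]₂/[C₂H₅Cl]₁)^n
Step 2: rate₂/rate₁ = 1.4280e-01/1.0200e-01 = 1.4
Step 3: [C₂H₅Cl]₂/[C₂H₅Cl]₁ = 0.21/0.15 = 1.4
Step 4: n = ln(1.4)/ln(1.4) = 1.00 ≈ 1
Step 5: The reaction is first order in C₂H₅Cl.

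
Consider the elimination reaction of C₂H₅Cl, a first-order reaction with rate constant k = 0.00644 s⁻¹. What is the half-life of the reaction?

107.6 s

Step 1: For a first-order reaction, t₁/₂ = ln(2)/k
Step 2: t₁/₂ = ln(2)/0.00644
Step 3: t₁/₂ = 0.6931/0.00644 = 107.6 s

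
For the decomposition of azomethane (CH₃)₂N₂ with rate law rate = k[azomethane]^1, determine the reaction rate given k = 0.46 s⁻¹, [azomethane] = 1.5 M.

0.69 M/s

Step 1: Identify the rate law: rate = k[azomethane]^1
Step 2: Substitute values: rate = 0.46 × (1.5)^1
Step 3: Calculate: rate = 0.46 × 1.5 = 0.69 M/s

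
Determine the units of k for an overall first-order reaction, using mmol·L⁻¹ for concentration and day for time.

day⁻¹

Step 1: For overall order n, rate = k × (concentration)^n.
Step 2: Rate has units mmol·L⁻¹·day⁻¹; concentration term has units (mmol·L⁻¹)^1.
Step 3: k = rate / (concentration)^n, so units of k = (mmol·L⁻¹)^(1-1)·day⁻¹ = day⁻¹.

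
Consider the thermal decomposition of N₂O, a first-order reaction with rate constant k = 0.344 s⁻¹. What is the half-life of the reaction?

2.015 s

Step 1: For a first-order reaction, t₁/₂ = ln(2)/k
Step 2: t₁/₂ = ln(2)/0.344
Step 3: t₁/₂ = 0.6931/0.344 = 2.015 s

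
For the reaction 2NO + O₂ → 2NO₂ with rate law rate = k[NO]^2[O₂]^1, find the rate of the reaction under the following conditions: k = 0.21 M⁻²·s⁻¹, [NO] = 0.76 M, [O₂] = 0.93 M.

0.1128 M/s

Step 1: The rate law is rate = k[NO]^2[O₂]^1
Step 2: Substitute: rate = 0.21 × (0.76)^2 × (0.93)^1
Step 3: rate = 0.21 × 0.5776 × 0.93 = 0.112805 M/s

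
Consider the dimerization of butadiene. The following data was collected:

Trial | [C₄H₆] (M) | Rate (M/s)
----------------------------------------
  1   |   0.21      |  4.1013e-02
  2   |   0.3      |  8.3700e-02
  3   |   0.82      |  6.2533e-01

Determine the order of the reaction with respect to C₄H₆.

second order (2)

Step 1: Compare trials to find order n where rate₂/rate₁ = ([C₄H₆]₂/[C₄H₆]₁)^n
Step 2: rate₂/rate₁ = 8.3700e-02/4.1013e-02 = 2.041
Step 3: [C₄H₆]₂/[C₄H₆]₁ = 0.3/0.21 = 1.429
Step 4: n = ln(2.041)/ln(1.429) = 2.00 ≈ 2
Step 5: The reaction is second order in C₄H₆.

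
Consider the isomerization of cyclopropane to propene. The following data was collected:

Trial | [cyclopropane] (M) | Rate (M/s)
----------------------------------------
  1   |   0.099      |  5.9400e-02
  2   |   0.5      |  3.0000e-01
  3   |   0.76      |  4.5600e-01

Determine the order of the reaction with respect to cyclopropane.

first order (1)

Step 1: Compare trials to find order n where rate₂/rate₁ = ([cyclopropane]₂/[cyclopropane]₁)^n
Step 2: rate₂/rate₁ = 3.0000e-01/5.9400e-02 = 5.051
Step 3: [cyclopropane]₂/[cyclopropane]₁ = 0.5/0.099 = 5.051
Step 4: n = ln(5.051)/ln(5.051) = 1.00 ≈ 1
Step 5: The reaction is first order in cyclopropane.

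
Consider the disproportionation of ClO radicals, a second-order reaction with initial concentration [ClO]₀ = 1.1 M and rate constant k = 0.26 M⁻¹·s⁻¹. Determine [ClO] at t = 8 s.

0.3345 M

Step 1: For a second-order reaction: 1/[ClO] = 1/[ClO]₀ + kt
Step 2: 1/[ClO] = 1/1.1 + 0.26 × 8
Step 3: 1/[ClO] = 0.9091 + 2.08 = 2.989
Step 4: [ClO] = 1/2.989 = 0.3345 M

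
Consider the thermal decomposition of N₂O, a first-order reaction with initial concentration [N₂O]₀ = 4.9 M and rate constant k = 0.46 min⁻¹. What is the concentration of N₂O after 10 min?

0.04925 M

Step 1: For a first-order reaction: [N₂O] = [N₂O]₀ × e^(-kt)
Step 2: [N₂O] = 4.9 × e^(-0.46 × 10)
Step 3: [N₂O] = 4.9 × e^(-4.6)
Step 4: [N₂O] = 4.9 × 0.0100518 = 0.04925 M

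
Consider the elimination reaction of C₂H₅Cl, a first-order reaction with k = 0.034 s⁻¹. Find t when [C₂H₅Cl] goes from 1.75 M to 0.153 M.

71.67 s

Step 1: For first-order: t = ln([C₂H₅Cl]₀/[C₂H₅Cl])/k
Step 2: t = ln(1.75/0.153)/0.034
Step 3: t = ln(11.44)/0.034
Step 4: t = 2.437/0.034 = 71.67 s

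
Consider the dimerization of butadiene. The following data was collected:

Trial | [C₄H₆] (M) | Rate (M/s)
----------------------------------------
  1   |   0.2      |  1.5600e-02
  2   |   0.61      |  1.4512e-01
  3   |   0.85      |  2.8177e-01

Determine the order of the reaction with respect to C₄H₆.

second order (2)

Step 1: Compare trials to find order n where rate₂/rate₁ = ([C₄H₆]₂/[C₄H₆]₁)^n
Step 2: rate₂/rate₁ = 1.4512e-01/1.5600e-02 = 9.302
Step 3: [C₄H₆]₂/[C₄H₆]₁ = 0.61/0.2 = 3.05
Step 4: n = ln(9.302)/ln(3.05) = 2.00 ≈ 2
Step 5: The reaction is second order in C₄H₆.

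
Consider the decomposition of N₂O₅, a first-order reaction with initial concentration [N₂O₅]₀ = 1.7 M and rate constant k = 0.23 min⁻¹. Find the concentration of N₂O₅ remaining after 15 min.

0.05397 M

Step 1: For a first-order reaction: [N₂O₅] = [N₂O₅]₀ × e^(-kt)
Step 2: [N₂O₅] = 1.7 × e^(-0.23 × 15)
Step 3: [N₂O₅] = 1.7 × e^(-3.45)
Step 4: [N₂O₅] = 1.7 × 0.0317456 = 0.05397 M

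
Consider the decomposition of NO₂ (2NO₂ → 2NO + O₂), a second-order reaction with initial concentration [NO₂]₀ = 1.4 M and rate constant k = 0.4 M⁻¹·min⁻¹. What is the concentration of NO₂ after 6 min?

0.3211 M

Step 1: For a second-order reaction: 1/[NO₂] = 1/[NO₂]₀ + kt
Step 2: 1/[NO₂] = 1/1.4 + 0.4 × 6
Step 3: 1/[NO₂] = 0.7143 + 2.4 = 3.114
Step 4: [NO₂] = 1/3.114 = 0.3211 M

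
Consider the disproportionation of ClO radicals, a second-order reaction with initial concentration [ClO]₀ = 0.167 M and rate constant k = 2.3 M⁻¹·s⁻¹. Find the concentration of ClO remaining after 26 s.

0.0152 M

Step 1: For a second-order reaction: 1/[ClO] = 1/[ClO]₀ + kt
Step 2: 1/[ClO] = 1/0.167 + 2.3 × 26
Step 3: 1/[ClO] = 5.988 + 59.8 = 65.79
Step 4: [ClO] = 1/65.79 = 0.0152 M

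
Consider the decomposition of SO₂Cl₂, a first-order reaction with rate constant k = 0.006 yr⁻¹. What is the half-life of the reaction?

115.5 yr

Step 1: For a first-order reaction, t₁/₂ = ln(2)/k
Step 2: t₁/₂ = ln(2)/0.006
Step 3: t₁/₂ = 0.6931/0.006 = 115.5 yr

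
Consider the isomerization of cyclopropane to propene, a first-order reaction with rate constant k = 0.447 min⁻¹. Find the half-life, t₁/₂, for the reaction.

1.551 min

Step 1: For a first-order reaction, t₁/₂ = ln(2)/k
Step 2: t₁/₂ = ln(2)/0.447
Step 3: t₁/₂ = 0.6931/0.447 = 1.551 min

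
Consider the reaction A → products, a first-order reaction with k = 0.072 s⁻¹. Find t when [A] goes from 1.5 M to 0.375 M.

19.25 s

Step 1: For first-order: t = ln([A]₀/[A])/k
Step 2: t = ln(1.5/0.375)/0.072
Step 3: t = ln(4)/0.072
Step 4: t = 1.386/0.072 = 19.25 s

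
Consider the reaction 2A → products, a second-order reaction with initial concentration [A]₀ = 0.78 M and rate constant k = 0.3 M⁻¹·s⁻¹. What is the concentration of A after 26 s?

0.1101 M

Step 1: For a second-order reaction: 1/[A] = 1/[A]₀ + kt
Step 2: 1/[A] = 1/0.78 + 0.3 × 26
Step 3: 1/[A] = 1.282 + 7.8 = 9.082
Step 4: [A] = 1/9.082 = 0.1101 M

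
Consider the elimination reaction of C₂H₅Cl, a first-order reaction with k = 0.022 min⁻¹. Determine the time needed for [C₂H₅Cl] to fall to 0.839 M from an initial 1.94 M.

38.1 min

Step 1: For first-order: t = ln([C₂H₅Cl]₀/[C₂H₅Cl])/k
Step 2: t = ln(1.94/0.839)/0.022
Step 3: t = ln(2.312)/0.022
Step 4: t = 0.8382/0.022 = 38.1 min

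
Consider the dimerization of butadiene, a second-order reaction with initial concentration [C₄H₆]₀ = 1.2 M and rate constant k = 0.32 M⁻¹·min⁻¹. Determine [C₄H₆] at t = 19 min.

0.1446 M

Step 1: For a second-order reaction: 1/[C₄H₆] = 1/[C₄H₆]₀ + kt
Step 2: 1/[C₄H₆] = 1/1.2 + 0.32 × 19
Step 3: 1/[C₄H₆] = 0.8333 + 6.08 = 6.913
Step 4: [C₄H₆] = 1/6.913 = 0.1446 M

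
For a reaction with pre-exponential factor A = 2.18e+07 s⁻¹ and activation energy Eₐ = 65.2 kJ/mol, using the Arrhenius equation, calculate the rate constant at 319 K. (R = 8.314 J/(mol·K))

4.59e-04 s⁻¹

Step 1: Use the Arrhenius equation: k = A × exp(-Eₐ/RT)
Step 2: Convert Eₐ to J/mol: 65.2 kJ/mol = 65200 J/mol
Step 3: Calculate the exponent: -Eₐ/(RT) = -65200/(8.314 × 319) = -24.58368
Step 4: k = 2.18e+07 × exp(-24.58368)
Step 5: k = 2.18e+07 × 2.10593e-11 = 4.5909e-04 s⁻¹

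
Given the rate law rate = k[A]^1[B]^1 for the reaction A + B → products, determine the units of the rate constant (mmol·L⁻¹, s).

(mmol·L⁻¹)⁻¹·s⁻¹

Step 1: Overall order = 1 + 1 = 2.
Step 2: rate has units mmol·L⁻¹·s⁻¹; [A]^1[B]^1 has units (mmol·L⁻¹)^2.
Step 3: k = rate/([A]^1[B]^1), so units of k = (mmol·L⁻¹)^(1-2)·s⁻¹ = (mmol·L⁻¹)⁻¹·s⁻¹.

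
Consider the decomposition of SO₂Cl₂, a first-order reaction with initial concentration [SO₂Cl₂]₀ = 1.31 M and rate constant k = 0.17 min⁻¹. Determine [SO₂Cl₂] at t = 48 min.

0.0003745 M

Step 1: For a first-order reaction: [SO₂Cl₂] = [SO₂Cl₂]₀ × e^(-kt)
Step 2: [SO₂Cl₂] = 1.31 × e^(-0.17 × 48)
Step 3: [SO₂Cl₂] = 1.31 × e^(-8.16)
Step 4: [SO₂Cl₂] = 1.31 × 0.000285862 = 0.0003745 M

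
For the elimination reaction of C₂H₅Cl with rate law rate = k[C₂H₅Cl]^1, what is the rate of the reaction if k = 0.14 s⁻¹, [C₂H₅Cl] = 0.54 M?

0.0756 M/s

Step 1: Identify the rate law: rate = k[C₂H₅Cl]^1
Step 2: Substitute values: rate = 0.14 × (0.54)^1
Step 3: Calculate: rate = 0.14 × 0.54 = 0.0756 M/s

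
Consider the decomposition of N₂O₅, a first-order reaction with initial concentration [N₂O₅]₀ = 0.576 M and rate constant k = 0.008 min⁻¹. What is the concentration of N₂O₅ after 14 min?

0.515 M

Step 1: For a first-order reaction: [N₂O₅] = [N₂O₅]₀ × e^(-kt)
Step 2: [N₂O₅] = 0.576 × e^(-0.008 × 14)
Step 3: [N₂O₅] = 0.576 × e^(-0.112)
Step 4: [N₂O₅] = 0.576 × 0.894044 = 0.515 M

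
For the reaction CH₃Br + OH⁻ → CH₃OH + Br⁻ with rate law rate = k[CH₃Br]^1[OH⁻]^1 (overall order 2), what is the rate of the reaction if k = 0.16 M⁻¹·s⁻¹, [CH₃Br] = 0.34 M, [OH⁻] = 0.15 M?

0.00816 M/s

Step 1: The rate law is rate = k[CH₃Br]^1[OH⁻]^1, overall order = 1+1 = 2
Step 2: Substitute values: rate = 0.16 × (0.34)^1 × (0.15)^1
Step 3: rate = 0.16 × 0.34 × 0.15 = 0.00816 M/s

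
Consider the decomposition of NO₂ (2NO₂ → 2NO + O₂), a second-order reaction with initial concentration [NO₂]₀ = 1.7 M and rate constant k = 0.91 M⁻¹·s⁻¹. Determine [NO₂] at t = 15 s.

0.07023 M

Step 1: For a second-order reaction: 1/[NO₂] = 1/[NO₂]₀ + kt
Step 2: 1/[NO₂] = 1/1.7 + 0.91 × 15
Step 3: 1/[NO₂] = 0.5882 + 13.65 = 14.24
Step 4: [NO₂] = 1/14.24 = 0.07023 M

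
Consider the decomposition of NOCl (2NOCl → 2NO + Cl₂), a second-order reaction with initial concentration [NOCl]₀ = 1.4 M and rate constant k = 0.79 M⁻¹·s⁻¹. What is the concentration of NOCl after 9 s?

0.1278 M

Step 1: For a second-order reaction: 1/[NOCl] = 1/[NOCl]₀ + kt
Step 2: 1/[NOCl] = 1/1.4 + 0.79 × 9
Step 3: 1/[NOCl] = 0.7143 + 7.11 = 7.824
Step 4: [NOCl] = 1/7.824 = 0.1278 M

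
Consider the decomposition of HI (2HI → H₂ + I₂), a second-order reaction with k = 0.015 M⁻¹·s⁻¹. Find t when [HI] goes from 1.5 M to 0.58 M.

70.5 s

Step 1: For second-order: t = (1/[HI] - 1/[HI]₀)/k
Step 2: t = (1/0.58 - 1/1.5)/0.015
Step 3: t = (1.724 - 0.6667)/0.015
Step 4: t = 1.057/0.015 = 70.5 s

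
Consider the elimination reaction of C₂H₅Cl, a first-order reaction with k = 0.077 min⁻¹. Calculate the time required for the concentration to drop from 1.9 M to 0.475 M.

18 min

Step 1: For first-order: t = ln([C₂H₅Cl]₀/[C₂H₅Cl])/k
Step 2: t = ln(1.9/0.475)/0.077
Step 3: t = ln(4)/0.077
Step 4: t = 1.386/0.077 = 18 min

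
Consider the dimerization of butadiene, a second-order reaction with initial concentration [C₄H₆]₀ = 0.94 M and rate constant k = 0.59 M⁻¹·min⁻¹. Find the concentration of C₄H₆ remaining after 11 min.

0.1324 M

Step 1: For a second-order reaction: 1/[C₄H₆] = 1/[C₄H₆]₀ + kt
Step 2: 1/[C₄H₆] = 1/0.94 + 0.59 × 11
Step 3: 1/[C₄H₆] = 1.064 + 6.49 = 7.554
Step 4: [C₄H₆] = 1/7.554 = 0.1324 M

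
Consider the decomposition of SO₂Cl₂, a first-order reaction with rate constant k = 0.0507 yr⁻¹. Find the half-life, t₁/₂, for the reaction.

13.67 yr

Step 1: For a first-order reaction, t₁/₂ = ln(2)/k
Step 2: t₁/₂ = ln(2)/0.0507
Step 3: t₁/₂ = 0.6931/0.0507 = 13.67 yr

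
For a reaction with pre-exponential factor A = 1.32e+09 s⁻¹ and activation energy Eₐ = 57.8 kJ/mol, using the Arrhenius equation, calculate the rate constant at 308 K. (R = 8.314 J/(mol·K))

2.08e-01 s⁻¹

Step 1: Use the Arrhenius equation: k = A × exp(-Eₐ/RT)
Step 2: Convert Eₐ to J/mol: 57.8 kJ/mol = 57800 J/mol
Step 3: Calculate the exponent: -Eₐ/(RT) = -57800/(8.314 × 308) = -22.57185
Step 4: k = 1.32e+09 × exp(-22.57185)
Step 5: k = 1.32e+09 × 1.57460e-10 = 2.0785e-01 s⁻¹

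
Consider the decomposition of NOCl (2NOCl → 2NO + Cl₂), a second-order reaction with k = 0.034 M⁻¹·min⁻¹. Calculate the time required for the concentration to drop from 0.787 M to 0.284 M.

66.19 min

Step 1: For second-order: t = (1/[NOCl] - 1/[NOCl]₀)/k
Step 2: t = (1/0.284 - 1/0.787)/0.034
Step 3: t = (3.521 - 1.271)/0.034
Step 4: t = 2.25/0.034 = 66.19 min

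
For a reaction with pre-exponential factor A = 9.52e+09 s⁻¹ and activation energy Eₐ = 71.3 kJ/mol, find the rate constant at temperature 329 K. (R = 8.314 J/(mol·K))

4.55e-02 s⁻¹

Step 1: Use the Arrhenius equation: k = A × exp(-Eₐ/RT)
Step 2: Convert Eₐ to J/mol: 71.3 kJ/mol = 71300 J/mol
Step 3: Calculate the exponent: -Eₐ/(RT) = -71300/(8.314 × 329) = -26.06655
Step 4: k = 9.52e+09 × exp(-26.06655)
Step 5: k = 9.52e+09 × 4.78015e-12 = 4.5507e-02 s⁻¹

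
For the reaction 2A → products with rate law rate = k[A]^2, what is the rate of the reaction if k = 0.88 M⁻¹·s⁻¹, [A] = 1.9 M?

3.177 M/s

Step 1: Identify the rate law: rate = k[A]^2
Step 2: Substitute values: rate = 0.88 × (1.9)^2
Step 3: Calculate: rate = 0.88 × 3.61 = 3.1768 M/s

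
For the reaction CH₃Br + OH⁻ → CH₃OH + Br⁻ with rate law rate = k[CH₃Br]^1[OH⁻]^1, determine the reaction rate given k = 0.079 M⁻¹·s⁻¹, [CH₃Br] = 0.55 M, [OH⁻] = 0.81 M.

0.03519 M/s

Step 1: The rate law is rate = k[CH₃Br]^1[OH⁻]^1
Step 2: Substitute: rate = 0.079 × (0.55)^1 × (0.81)^1
Step 3: rate = 0.079 × 0.55 × 0.81 = 0.0351945 M/s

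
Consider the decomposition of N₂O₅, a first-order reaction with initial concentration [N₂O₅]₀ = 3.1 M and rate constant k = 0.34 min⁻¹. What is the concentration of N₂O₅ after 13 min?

0.03731 M

Step 1: For a first-order reaction: [N₂O₅] = [N₂O₅]₀ × e^(-kt)
Step 2: [N₂O₅] = 3.1 × e^(-0.34 × 13)
Step 3: [N₂O₅] = 3.1 × e^(-4.42)
Step 4: [N₂O₅] = 3.1 × 0.0120342 = 0.03731 M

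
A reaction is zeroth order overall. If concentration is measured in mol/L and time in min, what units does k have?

mol/L·min⁻¹

Step 1: For overall order n, rate = k × (concentration)^n.
Step 2: Rate has units mol/L·min⁻¹; concentration term has units (mol/L)^0.
Step 3: k = rate / (concentration)^n, so units of k = (mol/L)^(1-0)·min⁻¹ = mol/L·min⁻¹.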